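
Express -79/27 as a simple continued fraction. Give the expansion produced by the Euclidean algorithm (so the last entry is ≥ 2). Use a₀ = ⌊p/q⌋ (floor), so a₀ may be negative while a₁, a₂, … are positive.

[-3; 13, 2]

-79 = -3·27 + 2
27 = 13·2 + 1
2 = 2·1 + 0  (stop)
So -79/27 = [-3; 13, 2].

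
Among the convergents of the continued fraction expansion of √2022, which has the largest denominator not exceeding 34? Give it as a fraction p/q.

1349/30

√2022 = [44; 1, 28, 1, 88, …] (period length 4).
Convergents:
  p_0/q_0 = 44/1
  p_1/q_1 = 45/1
  p_2/q_2 = 1304/29
  p_3/q_3 = 1349/30
  p_4/q_4 = 120016/2669
q_3 = 30 ≤ 34 < 2669 = q_4, so the answer is 1349/30.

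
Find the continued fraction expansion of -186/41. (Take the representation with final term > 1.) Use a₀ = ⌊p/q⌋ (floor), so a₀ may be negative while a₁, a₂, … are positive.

-186 = -5×41 + 19
41 = 2×19 + 3
19 = 6×3 + 1
3 = 3×1 + 0  (stop)
So -186/41 = [-5; 2, 6, 3].

[-5; 2, 6, 3]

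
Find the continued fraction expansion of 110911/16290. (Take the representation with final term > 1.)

[6; 1, 4, 4, 2, 19, 1, 16]

110911 = 6·16290 + 13171
16290 = 1·13171 + 3119
13171 = 4·3119 + 695
3119 = 4·695 + 339
695 = 2·339 + 17
339 = 19·17 + 16
17 = 1·16 + 1
16 = 16·1 + 0  (stop)
So 110911/16290 = [6; 1, 4, 4, 2, 19, 1, 16].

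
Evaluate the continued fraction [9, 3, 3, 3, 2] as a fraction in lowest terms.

Using pₖ = aₖpₖ₋₁ + pₖ₋₂ and qₖ = aₖqₖ₋₁ + qₖ₋₂:
  k=0: a=9, p=9, q=1
  k=1: a=3, p=28, q=3
  k=2: a=3, p=93, q=10
  k=3: a=3, p=307, q=33
  k=4: a=2, p=707, q=76

707/76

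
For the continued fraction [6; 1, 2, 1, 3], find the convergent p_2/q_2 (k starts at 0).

Using pₖ = aₖpₖ₋₁ + pₖ₋₂, qₖ = aₖqₖ₋₁ + qₖ₋₂ (with p₋₁=1, p₋₂=0, q₋₁=0, q₋₂=1):
  k=0: a=6, p=6, q=1
  k=1: a=1, p=7, q=1
  k=2: a=2, p=20, q=3

20/3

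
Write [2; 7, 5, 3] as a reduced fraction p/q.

246/115

Fold from the inside: start with 3/1.
  5 + 1/3 = 16/3
  7 + 3/16 = 115/16
  2 + 16/115 = 246/115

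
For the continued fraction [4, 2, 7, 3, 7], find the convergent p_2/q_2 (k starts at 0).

Using pₖ = aₖpₖ₋₁ + pₖ₋₂, qₖ = aₖqₖ₋₁ + qₖ₋₂ (with p₋₁=1, p₋₂=0, q₋₁=0, q₋₂=1):
  k=0: a=4, p=4, q=1
  k=1: a=2, p=9, q=2
  k=2: a=7, p=67, q=15

67/15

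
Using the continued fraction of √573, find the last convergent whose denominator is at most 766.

√573 = [23; 1, 14, 1, 46, …] (period length 4).
Convergents:
  p_0/q_0 = 23/1
  p_1/q_1 = 24/1
  p_2/q_2 = 359/15
  p_3/q_3 = 383/16
  p_4/q_4 = 17977/751
  p_5/q_5 = 18360/767
q_4 = 751 ≤ 766 < 767 = q_5, so the answer is 17977/751.

17977/751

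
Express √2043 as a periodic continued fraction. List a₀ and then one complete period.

[45; 5, 90]

a₀ = ⌊√2043⌋ = 45.
With m₀=0, d₀=1 and mₖ₊₁ = dₖaₖ − mₖ, dₖ₊₁ = (n − mₖ₊₁²)/dₖ, aₖ₊₁ = ⌊(a₀+mₖ₊₁)/dₖ₊₁⌋:
  k=1: m=45, d=18, a=5
  k=2: m=45, d=1, a=90
d=1 and a=2a₀=90 at k=2, so the next step gives (m, d) = (45, 18) again — its k=1 value — and the period has length 2.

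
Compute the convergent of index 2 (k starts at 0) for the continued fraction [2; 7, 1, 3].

17/8

Using pₖ = aₖpₖ₋₁ + pₖ₋₂, qₖ = aₖqₖ₋₁ + qₖ₋₂ (with p₋₁=1, p₋₂=0, q₋₁=0, q₋₂=1):
  k=0: a=2, p=2, q=1
  k=1: a=7, p=15, q=7
  k=2: a=1, p=17, q=8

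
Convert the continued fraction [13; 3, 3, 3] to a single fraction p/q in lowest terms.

Fold from the inside: start with 3/1.
  3 + 1/3 = 10/3
  3 + 3/10 = 33/10
  13 + 10/33 = 439/33

439/33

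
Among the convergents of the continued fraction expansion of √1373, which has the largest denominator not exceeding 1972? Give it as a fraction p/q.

√1373 = [37; 18, 1, 1, 18, 74, …] (period length 5).
Convergents:
  p_0/q_0 = 37/1
  p_1/q_1 = 667/18
  p_2/q_2 = 704/19
  p_3/q_3 = 1371/37
  p_4/q_4 = 25382/685
  p_5/q_5 = 1879639/50727
q_4 = 685 ≤ 1972 < 50727 = q_5, so the answer is 25382/685.

25382/685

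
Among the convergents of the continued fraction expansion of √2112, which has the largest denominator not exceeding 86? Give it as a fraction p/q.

1057/23

√2112 = [45; 1, 21, 1, 90, …] (period length 4).
Convergents:
  p_0/q_0 = 45/1
  p_1/q_1 = 46/1
  p_2/q_2 = 1011/22
  p_3/q_3 = 1057/23
  p_4/q_4 = 96141/2092
q_3 = 23 ≤ 86 < 2092 = q_4, so the answer is 1057/23.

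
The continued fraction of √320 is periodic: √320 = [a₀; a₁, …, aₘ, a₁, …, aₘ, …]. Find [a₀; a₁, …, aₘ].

[17; 1, 7, 1, 34]

a₀ = ⌊√320⌋ = 17.
With m₀=0, d₀=1 and mₖ₊₁ = dₖaₖ − mₖ, dₖ₊₁ = (n − mₖ₊₁²)/dₖ, aₖ₊₁ = ⌊(a₀+mₖ₊₁)/dₖ₊₁⌋:
  k=1: m=17, d=31, a=1
  k=2: m=14, d=4, a=7
  k=3: m=14, d=31, a=1
  k=4: m=17, d=1, a=34
d=1 and a=2a₀=34 at k=4, so the next step gives (m, d) = (17, 31) again — its k=1 value — and the period has length 4.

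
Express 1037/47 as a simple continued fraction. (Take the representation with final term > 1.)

1037 = 22×47 + 3
47 = 15×3 + 2
3 = 1×2 + 1
2 = 2×1 + 0  (stop)
So 1037/47 = [22; 15, 1, 2].

[22; 15, 1, 2]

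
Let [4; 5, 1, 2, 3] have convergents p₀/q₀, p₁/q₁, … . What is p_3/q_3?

Using pₖ = aₖpₖ₋₁ + pₖ₋₂, qₖ = aₖqₖ₋₁ + qₖ₋₂ (with p₋₁=1, p₋₂=0, q₋₁=0, q₋₂=1):
  k=0: a=4, p=4, q=1
  k=1: a=5, p=21, q=5
  k=2: a=1, p=25, q=6
  k=3: a=2, p=71, q=17

71/17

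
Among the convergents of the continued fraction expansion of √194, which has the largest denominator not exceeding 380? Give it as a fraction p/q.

√194 = [13; 1, 12, 1, 26, …] (period length 4).
Convergents:
  p_0/q_0 = 13/1
  p_1/q_1 = 14/1
  p_2/q_2 = 181/13
  p_3/q_3 = 195/14
  p_4/q_4 = 5251/377
  p_5/q_5 = 5446/391
q_4 = 377 ≤ 380 < 391 = q_5, so the answer is 5251/377.

5251/377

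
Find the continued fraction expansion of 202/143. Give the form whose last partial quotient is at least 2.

202 = 1·143 + 59
143 = 2·59 + 25
59 = 2·25 + 9
25 = 2·9 + 7
9 = 1·7 + 2
7 = 3·2 + 1
2 = 2·1 + 0  (stop)
So 202/143 = [1; 2, 2, 2, 1, 3, 2].

[1; 2, 2, 2, 1, 3, 2]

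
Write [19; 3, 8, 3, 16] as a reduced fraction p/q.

Fold from the inside: start with 16/1.
  3 + 1/16 = 49/16
  8 + 16/49 = 408/49
  3 + 49/408 = 1273/408
  19 + 408/1273 = 24595/1273

24595/1273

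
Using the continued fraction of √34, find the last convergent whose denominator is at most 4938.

√34 = [5; 1, 4, 1, 10, …] (period length 4).
Convergents:
  p_0/q_0 = 5/1
  p_1/q_1 = 6/1
  p_2/q_2 = 29/5
  p_3/q_3 = 35/6
  p_4/q_4 = 379/65
  p_5/q_5 = 414/71
  p_6/q_6 = 2035/349
  p_7/q_7 = 2449/420
  p_8/q_8 = 26525/4549
  p_9/q_9 = 28974/4969
q_8 = 4549 ≤ 4938 < 4969 = q_9, so the answer is 26525/4549.

26525/4549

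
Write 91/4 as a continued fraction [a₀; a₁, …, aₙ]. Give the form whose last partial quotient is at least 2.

[22; 1, 3]

91 = 22*4 + 3
4 = 1*3 + 1
3 = 3*1 + 0  (stop)
So 91/4 = [22; 1, 3].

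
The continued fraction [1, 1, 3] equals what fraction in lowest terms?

Fold from the inside: start with 3/1.
  1 + 1/3 = 4/3
  1 + 3/4 = 7/4

7/4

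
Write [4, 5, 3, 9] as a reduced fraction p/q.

Using pₖ = aₖpₖ₋₁ + pₖ₋₂ and qₖ = aₖqₖ₋₁ + qₖ₋₂:
  k=0: a=4, p=4, q=1
  k=1: a=5, p=21, q=5
  k=2: a=3, p=67, q=16
  k=3: a=9, p=624, q=149

624/149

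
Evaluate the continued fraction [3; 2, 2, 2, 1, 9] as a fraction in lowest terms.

563/165

Fold from the inside: start with 9/1.
  1 + 1/9 = 10/9
  2 + 9/10 = 29/10
  2 + 10/29 = 68/29
  2 + 29/68 = 165/68
  3 + 68/165 = 563/165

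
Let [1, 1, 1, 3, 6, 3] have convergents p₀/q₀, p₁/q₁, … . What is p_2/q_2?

3/2

Using pₖ = aₖpₖ₋₁ + pₖ₋₂, qₖ = aₖqₖ₋₁ + qₖ₋₂ (with p₋₁=1, p₋₂=0, q₋₁=0, q₋₂=1):
  k=0: a=1, p=1, q=1
  k=1: a=1, p=2, q=1
  k=2: a=1, p=3, q=2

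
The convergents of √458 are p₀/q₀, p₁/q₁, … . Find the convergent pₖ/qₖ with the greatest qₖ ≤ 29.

107/5

√458 = [21; 2, 2, 42, …] (period length 3).
Convergents:
  p_0/q_0 = 21/1
  p_1/q_1 = 43/2
  p_2/q_2 = 107/5
  p_3/q_3 = 4537/212
q_2 = 5 ≤ 29 < 212 = q_3, so the answer is 107/5.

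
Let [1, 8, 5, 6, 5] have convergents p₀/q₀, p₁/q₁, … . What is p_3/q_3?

Using pₖ = aₖpₖ₋₁ + pₖ₋₂, qₖ = aₖqₖ₋₁ + qₖ₋₂ (with p₋₁=1, p₋₂=0, q₋₁=0, q₋₂=1):
  k=0: a=1, p=1, q=1
  k=1: a=8, p=9, q=8
  k=2: a=5, p=46, q=41
  k=3: a=6, p=285, q=254

285/254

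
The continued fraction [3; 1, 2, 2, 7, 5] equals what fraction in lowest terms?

991/267

Using pₖ = aₖpₖ₋₁ + pₖ₋₂ and qₖ = aₖqₖ₋₁ + qₖ₋₂:
  k=0: a=3, p=3, q=1
  k=1: a=1, p=4, q=1
  k=2: a=2, p=11, q=3
  k=3: a=2, p=26, q=7
  k=4: a=7, p=193, q=52
  k=5: a=5, p=991, q=267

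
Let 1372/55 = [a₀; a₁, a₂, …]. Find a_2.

17

1372 = 24·55 + 52   →  a_0 = 24
55 = 1·52 + 3   →  a_1 = 1
52 = 17·3 + 1   →  a_2 = 17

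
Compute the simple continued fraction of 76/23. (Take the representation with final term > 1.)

[3; 3, 3, 2]

76 = 3*23 + 7
23 = 3*7 + 2
7 = 3*2 + 1
2 = 2*1 + 0  (stop)
So 76/23 = [3; 3, 3, 2].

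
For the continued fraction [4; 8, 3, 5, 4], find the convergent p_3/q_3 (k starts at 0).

548/133

Using pₖ = aₖpₖ₋₁ + pₖ₋₂, qₖ = aₖqₖ₋₁ + qₖ₋₂ (with p₋₁=1, p₋₂=0, q₋₁=0, q₋₂=1):
  k=0: a=4, p=4, q=1
  k=1: a=8, p=33, q=8
  k=2: a=3, p=103, q=25
  k=3: a=5, p=548, q=133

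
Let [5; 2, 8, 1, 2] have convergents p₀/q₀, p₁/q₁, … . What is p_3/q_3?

Using pₖ = aₖpₖ₋₁ + pₖ₋₂, qₖ = aₖqₖ₋₁ + qₖ₋₂ (with p₋₁=1, p₋₂=0, q₋₁=0, q₋₂=1):
  k=0: a=5, p=5, q=1
  k=1: a=2, p=11, q=2
  k=2: a=8, p=93, q=17
  k=3: a=1, p=104, q=19

104/19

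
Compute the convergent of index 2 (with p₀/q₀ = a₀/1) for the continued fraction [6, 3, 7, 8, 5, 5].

139/22

Using pₖ = aₖpₖ₋₁ + pₖ₋₂, qₖ = aₖqₖ₋₁ + qₖ₋₂ (with p₋₁=1, p₋₂=0, q₋₁=0, q₋₂=1):
  k=0: a=6, p=6, q=1
  k=1: a=3, p=19, q=3
  k=2: a=7, p=139, q=22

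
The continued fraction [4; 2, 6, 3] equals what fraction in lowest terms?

Fold from the inside: start with 3/1.
  6 + 1/3 = 19/3
  2 + 3/19 = 41/19
  4 + 19/41 = 183/41

183/41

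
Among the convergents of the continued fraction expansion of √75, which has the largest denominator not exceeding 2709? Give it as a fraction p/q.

22508/2599

√75 = [8; 1, 1, 1, 16, …] (period length 4).
Convergents:
  p_0/q_0 = 8/1
  p_1/q_1 = 9/1
  p_2/q_2 = 17/2
  p_3/q_3 = 26/3
  p_4/q_4 = 433/50
  p_5/q_5 = 459/53
  p_6/q_6 = 892/103
  p_7/q_7 = 1351/156
  p_8/q_8 = 22508/2599
  p_9/q_9 = 23859/2755
q_8 = 2599 ≤ 2709 < 2755 = q_9, so the answer is 22508/2599.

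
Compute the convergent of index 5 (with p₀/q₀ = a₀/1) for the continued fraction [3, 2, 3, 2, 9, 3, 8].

1612/469

Using pₖ = aₖpₖ₋₁ + pₖ₋₂, qₖ = aₖqₖ₋₁ + qₖ₋₂ (with p₋₁=1, p₋₂=0, q₋₁=0, q₋₂=1):
  k=0: a=3, p=3, q=1
  k=1: a=2, p=7, q=2
  k=2: a=3, p=24, q=7
  k=3: a=2, p=55, q=16
  k=4: a=9, p=519, q=151
  k=5: a=3, p=1612, q=469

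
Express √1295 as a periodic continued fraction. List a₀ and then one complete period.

a₀ = ⌊√1295⌋ = 35.
With m₀=0, d₀=1 and mₖ₊₁ = dₖaₖ − mₖ, dₖ₊₁ = (n − mₖ₊₁²)/dₖ, aₖ₊₁ = ⌊(a₀+mₖ₊₁)/dₖ₊₁⌋:
  k=1: m=35, d=70, a=1
  k=2: m=35, d=1, a=70
d=1 and a=2a₀=70 at k=2, so the next step gives (m, d) = (35, 70) again — its k=1 value — and the period has length 2.

[35; 1, 70]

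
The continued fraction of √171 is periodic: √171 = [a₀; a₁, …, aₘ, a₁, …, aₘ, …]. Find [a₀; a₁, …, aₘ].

[13; 13, 26]

a₀ = ⌊√171⌋ = 13.
With m₀=0, d₀=1 and mₖ₊₁ = dₖaₖ − mₖ, dₖ₊₁ = (n − mₖ₊₁²)/dₖ, aₖ₊₁ = ⌊(a₀+mₖ₊₁)/dₖ₊₁⌋:
  k=1: m=13, d=2, a=13
  k=2: m=13, d=1, a=26
d=1 and a=2a₀=26 at k=2, so the next step gives (m, d) = (13, 2) again — its k=1 value — and the period has length 2.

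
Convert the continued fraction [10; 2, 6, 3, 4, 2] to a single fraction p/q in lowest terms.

Using pₖ = aₖpₖ₋₁ + pₖ₋₂ and qₖ = aₖqₖ₋₁ + qₖ₋₂:
  k=0: a=10, p=10, q=1
  k=1: a=2, p=21, q=2
  k=2: a=6, p=136, q=13
  k=3: a=3, p=429, q=41
  k=4: a=4, p=1852, q=177
  k=5: a=2, p=4133, q=395

4133/395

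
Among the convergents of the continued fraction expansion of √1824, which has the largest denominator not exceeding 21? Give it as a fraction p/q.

√1824 = [42; 1, 2, 2, 2, 1, 84, …] (period length 6).
Convergents:
  p_0/q_0 = 42/1
  p_1/q_1 = 43/1
  p_2/q_2 = 128/3
  p_3/q_3 = 299/7
  p_4/q_4 = 726/17
  p_5/q_5 = 1025/24
q_4 = 17 ≤ 21 < 24 = q_5, so the answer is 726/17.

726/17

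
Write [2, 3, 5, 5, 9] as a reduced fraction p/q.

1765/763

Using pₖ = aₖpₖ₋₁ + pₖ₋₂ and qₖ = aₖqₖ₋₁ + qₖ₋₂:
  k=0: a=2, p=2, q=1
  k=1: a=3, p=7, q=3
  k=2: a=5, p=37, q=16
  k=3: a=5, p=192, q=83
  k=4: a=9, p=1765, q=763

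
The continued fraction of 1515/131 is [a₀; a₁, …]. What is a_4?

2

1515 = 11·131 + 74   →  a_0 = 11
131 = 1·74 + 57   →  a_1 = 1
74 = 1·57 + 17   →  a_2 = 1
57 = 3·17 + 6   →  a_3 = 3
17 = 2·6 + 5   →  a_4 = 2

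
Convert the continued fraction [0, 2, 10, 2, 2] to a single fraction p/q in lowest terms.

Fold from the inside: start with 2/1.
  2 + 1/2 = 5/2
  10 + 2/5 = 52/5
  2 + 5/52 = 109/52
  0 + 52/109 = 52/109

52/109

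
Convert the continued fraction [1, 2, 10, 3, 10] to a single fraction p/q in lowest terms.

991/671

Fold from the inside: start with 10/1.
  3 + 1/10 = 31/10
  10 + 10/31 = 320/31
  2 + 31/320 = 671/320
  1 + 320/671 = 991/671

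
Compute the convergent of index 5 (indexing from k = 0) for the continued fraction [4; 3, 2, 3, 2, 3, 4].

Using pₖ = aₖpₖ₋₁ + pₖ₋₂, qₖ = aₖqₖ₋₁ + qₖ₋₂ (with p₋₁=1, p₋₂=0, q₋₁=0, q₋₂=1):
  k=0: a=4, p=4, q=1
  k=1: a=3, p=13, q=3
  k=2: a=2, p=30, q=7
  k=3: a=3, p=103, q=24
  k=4: a=2, p=236, q=55
  k=5: a=3, p=811, q=189

811/189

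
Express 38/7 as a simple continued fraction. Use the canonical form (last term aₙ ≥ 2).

[5; 2, 3]

38 = 5*7 + 3
7 = 2*3 + 1
3 = 3*1 + 0  (stop)
So 38/7 = [5; 2, 3].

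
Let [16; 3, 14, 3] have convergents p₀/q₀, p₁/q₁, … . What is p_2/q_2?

702/43

Using pₖ = aₖpₖ₋₁ + pₖ₋₂, qₖ = aₖqₖ₋₁ + qₖ₋₂ (with p₋₁=1, p₋₂=0, q₋₁=0, q₋₂=1):
  k=0: a=16, p=16, q=1
  k=1: a=3, p=49, q=3
  k=2: a=14, p=702, q=43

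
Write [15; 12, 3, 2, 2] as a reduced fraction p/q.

3152/209

Using pₖ = aₖpₖ₋₁ + pₖ₋₂ and qₖ = aₖqₖ₋₁ + qₖ₋₂:
  k=0: a=15, p=15, q=1
  k=1: a=12, p=181, q=12
  k=2: a=3, p=558, q=37
  k=3: a=2, p=1297, q=86
  k=4: a=2, p=3152, q=209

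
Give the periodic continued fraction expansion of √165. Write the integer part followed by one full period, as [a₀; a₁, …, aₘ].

[12; 1, 5, 2, 5, 1, 24]

a₀ = ⌊√165⌋ = 12.
With m₀=0, d₀=1 and mₖ₊₁ = dₖaₖ − mₖ, dₖ₊₁ = (n − mₖ₊₁²)/dₖ, aₖ₊₁ = ⌊(a₀+mₖ₊₁)/dₖ₊₁⌋:
  k=1: m=12, d=21, a=1
  k=2: m=9, d=4, a=5
  k=3: m=11, d=11, a=2
  k=4: m=11, d=4, a=5
  k=5: m=9, d=21, a=1
  k=6: m=12, d=1, a=24
d=1 and a=2a₀=24 at k=6, so the next step gives (m, d) = (12, 21) again — its k=1 value — and the period has length 6.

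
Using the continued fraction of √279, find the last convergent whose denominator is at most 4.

√279 = [16; 1, 2, 2, 1, 2, 2, 1, 32, …] (period length 8).
Convergents:
  p_0/q_0 = 16/1
  p_1/q_1 = 17/1
  p_2/q_2 = 50/3
  p_3/q_3 = 117/7
q_2 = 3 ≤ 4 < 7 = q_3, so the answer is 50/3.

50/3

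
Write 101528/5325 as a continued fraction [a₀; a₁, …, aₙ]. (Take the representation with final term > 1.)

101528 = 19×5325 + 353
5325 = 15×353 + 30
353 = 11×30 + 23
30 = 1×23 + 7
23 = 3×7 + 2
7 = 3×2 + 1
2 = 2×1 + 0  (stop)
So 101528/5325 = [19; 15, 11, 1, 3, 3, 2].

[19; 15, 11, 1, 3, 3, 2]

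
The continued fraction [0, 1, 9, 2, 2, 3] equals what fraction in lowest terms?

Fold from the inside: start with 3/1.
  2 + 1/3 = 7/3
  2 + 3/7 = 17/7
  9 + 7/17 = 160/17
  1 + 17/160 = 177/160
  0 + 160/177 = 160/177

160/177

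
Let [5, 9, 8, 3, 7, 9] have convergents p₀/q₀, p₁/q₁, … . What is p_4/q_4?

8528/1669

Using pₖ = aₖpₖ₋₁ + pₖ₋₂, qₖ = aₖqₖ₋₁ + qₖ₋₂ (with p₋₁=1, p₋₂=0, q₋₁=0, q₋₂=1):
  k=0: a=5, p=5, q=1
  k=1: a=9, p=46, q=9
  k=2: a=8, p=373, q=73
  k=3: a=3, p=1165, q=228
  k=4: a=7, p=8528, q=1669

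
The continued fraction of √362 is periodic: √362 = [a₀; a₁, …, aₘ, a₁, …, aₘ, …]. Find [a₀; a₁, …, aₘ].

a₀ = ⌊√362⌋ = 19.
With m₀=0, d₀=1 and mₖ₊₁ = dₖaₖ − mₖ, dₖ₊₁ = (n − mₖ₊₁²)/dₖ, aₖ₊₁ = ⌊(a₀+mₖ₊₁)/dₖ₊₁⌋:
  k=1: m=19, d=1, a=38
d=1 and a=2a₀=38 at k=1, so the next step gives (m, d) = (19, 1) again — its k=1 value — and the period has length 1.

[19; 38]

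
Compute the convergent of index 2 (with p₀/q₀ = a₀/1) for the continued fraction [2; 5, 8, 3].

Using pₖ = aₖpₖ₋₁ + pₖ₋₂, qₖ = aₖqₖ₋₁ + qₖ₋₂ (with p₋₁=1, p₋₂=0, q₋₁=0, q₋₂=1):
  k=0: a=2, p=2, q=1
  k=1: a=5, p=11, q=5
  k=2: a=8, p=90, q=41

90/41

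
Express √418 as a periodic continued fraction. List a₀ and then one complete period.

a₀ = ⌊√418⌋ = 20.
With m₀=0, d₀=1 and mₖ₊₁ = dₖaₖ − mₖ, dₖ₊₁ = (n − mₖ₊₁²)/dₖ, aₖ₊₁ = ⌊(a₀+mₖ₊₁)/dₖ₊₁⌋:
  k=1: m=20, d=18, a=2
  k=2: m=16, d=9, a=4
  k=3: m=20, d=2, a=20
  k=4: m=20, d=9, a=4
  k=5: m=16, d=18, a=2
  k=6: m=20, d=1, a=40
d=1 and a=2a₀=40 at k=6, so the next step gives (m, d) = (20, 18) again — its k=1 value — and the period has length 6.

[20; 2, 4, 20, 4, 2, 40]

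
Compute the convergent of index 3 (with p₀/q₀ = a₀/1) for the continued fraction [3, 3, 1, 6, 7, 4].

Using pₖ = aₖpₖ₋₁ + pₖ₋₂, qₖ = aₖqₖ₋₁ + qₖ₋₂ (with p₋₁=1, p₋₂=0, q₋₁=0, q₋₂=1):
  k=0: a=3, p=3, q=1
  k=1: a=3, p=10, q=3
  k=2: a=1, p=13, q=4
  k=3: a=6, p=88, q=27

88/27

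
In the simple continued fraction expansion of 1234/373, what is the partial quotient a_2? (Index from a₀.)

4

1234 = 3·373 + 115   →  a_0 = 3
373 = 3·115 + 28   →  a_1 = 3
115 = 4·28 + 3   →  a_2 = 4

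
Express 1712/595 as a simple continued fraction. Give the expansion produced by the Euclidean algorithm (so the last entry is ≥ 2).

1712 = 2·595 + 522
595 = 1·522 + 73
522 = 7·73 + 11
73 = 6·11 + 7
11 = 1·7 + 4
7 = 1·4 + 3
4 = 1·3 + 1
3 = 3·1 + 0  (stop)
So 1712/595 = [2; 1, 7, 6, 1, 1, 1, 3].

[2; 1, 7, 6, 1, 1, 1, 3]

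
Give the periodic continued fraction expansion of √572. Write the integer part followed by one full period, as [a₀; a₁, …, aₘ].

[23; 1, 10, 1, 46]

a₀ = ⌊√572⌋ = 23.
With m₀=0, d₀=1 and mₖ₊₁ = dₖaₖ − mₖ, dₖ₊₁ = (n − mₖ₊₁²)/dₖ, aₖ₊₁ = ⌊(a₀+mₖ₊₁)/dₖ₊₁⌋:
  k=1: m=23, d=43, a=1
  k=2: m=20, d=4, a=10
  k=3: m=20, d=43, a=1
  k=4: m=23, d=1, a=46
d=1 and a=2a₀=46 at k=4, so the next step gives (m, d) = (23, 43) again — its k=1 value — and the period has length 4.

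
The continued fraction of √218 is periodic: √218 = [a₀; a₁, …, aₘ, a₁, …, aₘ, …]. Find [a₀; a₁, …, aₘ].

[14; 1, 3, 3, 1, 28]

a₀ = ⌊√218⌋ = 14.
With m₀=0, d₀=1 and mₖ₊₁ = dₖaₖ − mₖ, dₖ₊₁ = (n − mₖ₊₁²)/dₖ, aₖ₊₁ = ⌊(a₀+mₖ₊₁)/dₖ₊₁⌋:
  k=1: m=14, d=22, a=1
  k=2: m=8, d=7, a=3
  k=3: m=13, d=7, a=3
  k=4: m=8, d=22, a=1
  k=5: m=14, d=1, a=28
d=1 and a=2a₀=28 at k=5, so the next step gives (m, d) = (14, 22) again — its k=1 value — and the period has length 5.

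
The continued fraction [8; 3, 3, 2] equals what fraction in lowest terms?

191/23

Fold from the inside: start with 2/1.
  3 + 1/2 = 7/2
  3 + 2/7 = 23/7
  8 + 7/23 = 191/23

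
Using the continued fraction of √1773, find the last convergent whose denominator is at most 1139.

33054/785

√1773 = [42; 9, 2, 1, 8, 1, 2, 9, 84, …] (period length 8).
Convergents:
  p_0/q_0 = 42/1
  p_1/q_1 = 379/9
  p_2/q_2 = 800/19
  p_3/q_3 = 1179/28
  p_4/q_4 = 10232/243
  p_5/q_5 = 11411/271
  p_6/q_6 = 33054/785
  p_7/q_7 = 308897/7336
q_6 = 785 ≤ 1139 < 7336 = q_7, so the answer is 33054/785.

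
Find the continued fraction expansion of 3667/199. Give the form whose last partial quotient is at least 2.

[18; 2, 2, 1, 13, 2]

3667 = 18*199 + 85
199 = 2*85 + 29
85 = 2*29 + 27
29 = 1*27 + 2
27 = 13*2 + 1
2 = 2*1 + 0  (stop)
So 3667/199 = [18; 2, 2, 1, 13, 2].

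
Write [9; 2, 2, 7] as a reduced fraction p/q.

348/37

Using pₖ = aₖpₖ₋₁ + pₖ₋₂ and qₖ = aₖqₖ₋₁ + qₖ₋₂:
  k=0: a=9, p=9, q=1
  k=1: a=2, p=19, q=2
  k=2: a=2, p=47, q=5
  k=3: a=7, p=348, q=37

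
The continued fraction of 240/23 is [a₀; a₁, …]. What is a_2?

3

240 = 10·23 + 10   →  a_0 = 10
23 = 2·10 + 3   →  a_1 = 2
10 = 3·3 + 1   →  a_2 = 3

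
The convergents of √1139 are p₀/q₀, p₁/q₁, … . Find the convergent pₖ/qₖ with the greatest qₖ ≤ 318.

√1139 = [33; 1, 2, 1, 66, …] (period length 4).
Convergents:
  p_0/q_0 = 33/1
  p_1/q_1 = 34/1
  p_2/q_2 = 101/3
  p_3/q_3 = 135/4
  p_4/q_4 = 9011/267
  p_5/q_5 = 9146/271
  p_6/q_6 = 27303/809
q_5 = 271 ≤ 318 < 809 = q_6, so the answer is 9146/271.

9146/271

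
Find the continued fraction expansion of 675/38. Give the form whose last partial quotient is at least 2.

675 = 17·38 + 29
38 = 1·29 + 9
29 = 3·9 + 2
9 = 4·2 + 1
2 = 2·1 + 0  (stop)
So 675/38 = [17; 1, 3, 4, 2].

[17; 1, 3, 4, 2]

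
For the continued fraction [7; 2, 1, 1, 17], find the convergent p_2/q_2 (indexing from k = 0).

22/3

Using pₖ = aₖpₖ₋₁ + pₖ₋₂, qₖ = aₖqₖ₋₁ + qₖ₋₂ (with p₋₁=1, p₋₂=0, q₋₁=0, q₋₂=1):
  k=0: a=7, p=7, q=1
  k=1: a=2, p=15, q=2
  k=2: a=1, p=22, q=3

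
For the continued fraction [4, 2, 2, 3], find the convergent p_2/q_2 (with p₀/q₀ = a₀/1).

22/5

Using pₖ = aₖpₖ₋₁ + pₖ₋₂, qₖ = aₖqₖ₋₁ + qₖ₋₂ (with p₋₁=1, p₋₂=0, q₋₁=0, q₋₂=1):
  k=0: a=4, p=4, q=1
  k=1: a=2, p=9, q=2
  k=2: a=2, p=22, q=5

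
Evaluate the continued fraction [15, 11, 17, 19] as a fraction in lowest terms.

54069/3583

Fold from the inside: start with 19/1.
  17 + 1/19 = 324/19
  11 + 19/324 = 3583/324
  15 + 324/3583 = 54069/3583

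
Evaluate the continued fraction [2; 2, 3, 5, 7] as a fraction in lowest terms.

Fold from the inside: start with 7/1.
  5 + 1/7 = 36/7
  3 + 7/36 = 115/36
  2 + 36/115 = 266/115
  2 + 115/266 = 647/266

647/266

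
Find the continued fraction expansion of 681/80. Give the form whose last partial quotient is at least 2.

681 = 8·80 + 41
80 = 1·41 + 39
41 = 1·39 + 2
39 = 19·2 + 1
2 = 2·1 + 0  (stop)
So 681/80 = [8; 1, 1, 19, 2].

[8; 1, 1, 19, 2]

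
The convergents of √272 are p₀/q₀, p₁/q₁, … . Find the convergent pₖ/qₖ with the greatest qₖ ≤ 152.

2177/132

√272 = [16; 2, 32, …] (period length 2).
Convergents:
  p_0/q_0 = 16/1
  p_1/q_1 = 33/2
  p_2/q_2 = 1072/65
  p_3/q_3 = 2177/132
  p_4/q_4 = 70736/4289
q_3 = 132 ≤ 152 < 4289 = q_4, so the answer is 2177/132.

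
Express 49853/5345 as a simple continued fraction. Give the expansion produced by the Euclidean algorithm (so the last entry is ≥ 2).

[9; 3, 17, 3, 3, 1, 7]

49853 = 9×5345 + 1748
5345 = 3×1748 + 101
1748 = 17×101 + 31
101 = 3×31 + 8
31 = 3×8 + 7
8 = 1×7 + 1
7 = 7×1 + 0  (stop)
So 49853/5345 = [9; 3, 17, 3, 3, 1, 7].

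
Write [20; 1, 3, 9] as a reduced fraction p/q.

Fold from the inside: start with 9/1.
  3 + 1/9 = 28/9
  1 + 9/28 = 37/28
  20 + 28/37 = 768/37

768/37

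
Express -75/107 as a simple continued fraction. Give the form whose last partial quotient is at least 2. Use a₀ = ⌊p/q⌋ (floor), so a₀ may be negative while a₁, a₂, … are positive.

-75 = -1·107 + 32
107 = 3·32 + 11
32 = 2·11 + 10
11 = 1·10 + 1
10 = 10·1 + 0  (stop)
So -75/107 = [-1; 3, 2, 1, 10].

[-1; 3, 2, 1, 10]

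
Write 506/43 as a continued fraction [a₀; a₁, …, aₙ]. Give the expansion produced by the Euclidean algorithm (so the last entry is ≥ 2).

506 = 11·43 + 33
43 = 1·33 + 10
33 = 3·10 + 3
10 = 3·3 + 1
3 = 3·1 + 0  (stop)
So 506/43 = [11; 1, 3, 3, 3].

[11; 1, 3, 3, 3]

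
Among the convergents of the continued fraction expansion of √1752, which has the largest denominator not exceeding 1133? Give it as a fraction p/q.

√1752 = [41; 1, 5, 1, 82, …] (period length 4).
Convergents:
  p_0/q_0 = 41/1
  p_1/q_1 = 42/1
  p_2/q_2 = 251/6
  p_3/q_3 = 293/7
  p_4/q_4 = 24277/580
  p_5/q_5 = 24570/587
  p_6/q_6 = 147127/3515
q_5 = 587 ≤ 1133 < 3515 = q_6, so the answer is 24570/587.

24570/587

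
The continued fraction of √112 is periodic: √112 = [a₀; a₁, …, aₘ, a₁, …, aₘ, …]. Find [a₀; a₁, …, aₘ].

[10; 1, 1, 2, 1, 1, 20]

a₀ = ⌊√112⌋ = 10.
With m₀=0, d₀=1 and mₖ₊₁ = dₖaₖ − mₖ, dₖ₊₁ = (n − mₖ₊₁²)/dₖ, aₖ₊₁ = ⌊(a₀+mₖ₊₁)/dₖ₊₁⌋:
  k=1: m=10, d=12, a=1
  k=2: m=2, d=9, a=1
  k=3: m=7, d=7, a=2
  k=4: m=7, d=9, a=1
  k=5: m=2, d=12, a=1
  k=6: m=10, d=1, a=20
d=1 and a=2a₀=20 at k=6, so the next step gives (m, d) = (10, 12) again — its k=1 value — and the period has length 6.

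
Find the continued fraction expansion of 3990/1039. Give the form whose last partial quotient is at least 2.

3990 = 3*1039 + 873
1039 = 1*873 + 166
873 = 5*166 + 43
166 = 3*43 + 37
43 = 1*37 + 6
37 = 6*6 + 1
6 = 6*1 + 0  (stop)
So 3990/1039 = [3; 1, 5, 3, 1, 6, 6].

[3; 1, 5, 3, 1, 6, 6]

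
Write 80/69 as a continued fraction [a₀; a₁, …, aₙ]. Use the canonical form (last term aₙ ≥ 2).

[1; 6, 3, 1, 2]

80 = 1·69 + 11
69 = 6·11 + 3
11 = 3·3 + 2
3 = 1·2 + 1
2 = 2·1 + 0  (stop)
So 80/69 = [1; 6, 3, 1, 2].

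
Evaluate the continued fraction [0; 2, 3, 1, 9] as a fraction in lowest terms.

Using pₖ = aₖpₖ₋₁ + pₖ₋₂ and qₖ = aₖqₖ₋₁ + qₖ₋₂:
  k=0: a=0, p=0, q=1
  k=1: a=2, p=1, q=2
  k=2: a=3, p=3, q=7
  k=3: a=1, p=4, q=9
  k=4: a=9, p=39, q=88

39/88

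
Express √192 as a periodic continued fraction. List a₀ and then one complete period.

[13; 1, 5, 1, 26]

a₀ = ⌊√192⌋ = 13.
With m₀=0, d₀=1 and mₖ₊₁ = dₖaₖ − mₖ, dₖ₊₁ = (n − mₖ₊₁²)/dₖ, aₖ₊₁ = ⌊(a₀+mₖ₊₁)/dₖ₊₁⌋:
  k=1: m=13, d=23, a=1
  k=2: m=10, d=4, a=5
  k=3: m=10, d=23, a=1
  k=4: m=13, d=1, a=26
d=1 and a=2a₀=26 at k=4, so the next step gives (m, d) = (13, 23) again — its k=1 value — and the period has length 4.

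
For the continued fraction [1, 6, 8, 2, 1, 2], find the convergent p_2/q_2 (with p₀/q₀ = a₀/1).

Using pₖ = aₖpₖ₋₁ + pₖ₋₂, qₖ = aₖqₖ₋₁ + qₖ₋₂ (with p₋₁=1, p₋₂=0, q₋₁=0, q₋₂=1):
  k=0: a=1, p=1, q=1
  k=1: a=6, p=7, q=6
  k=2: a=8, p=57, q=49

57/49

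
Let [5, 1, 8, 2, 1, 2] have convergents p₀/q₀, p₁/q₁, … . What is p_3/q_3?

112/19

Using pₖ = aₖpₖ₋₁ + pₖ₋₂, qₖ = aₖqₖ₋₁ + qₖ₋₂ (with p₋₁=1, p₋₂=0, q₋₁=0, q₋₂=1):
  k=0: a=5, p=5, q=1
  k=1: a=1, p=6, q=1
  k=2: a=8, p=53, q=9
  k=3: a=2, p=112, q=19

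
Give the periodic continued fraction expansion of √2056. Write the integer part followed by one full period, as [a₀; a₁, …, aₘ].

a₀ = ⌊√2056⌋ = 45.
With m₀=0, d₀=1 and mₖ₊₁ = dₖaₖ − mₖ, dₖ₊₁ = (n − mₖ₊₁²)/dₖ, aₖ₊₁ = ⌊(a₀+mₖ₊₁)/dₖ₊₁⌋:
  k=1: m=45, d=31, a=2
  k=2: m=17, d=57, a=1
  k=3: m=40, d=8, a=10
  k=4: m=40, d=57, a=1
  k=5: m=17, d=31, a=2
  k=6: m=45, d=1, a=90
d=1 and a=2a₀=90 at k=6, so the next step gives (m, d) = (45, 31) again — its k=1 value — and the period has length 6.

[45; 2, 1, 10, 1, 2, 90]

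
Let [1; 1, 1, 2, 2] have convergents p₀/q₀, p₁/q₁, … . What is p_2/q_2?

3/2

Using pₖ = aₖpₖ₋₁ + pₖ₋₂, qₖ = aₖqₖ₋₁ + qₖ₋₂ (with p₋₁=1, p₋₂=0, q₋₁=0, q₋₂=1):
  k=0: a=1, p=1, q=1
  k=1: a=1, p=2, q=1
  k=2: a=1, p=3, q=2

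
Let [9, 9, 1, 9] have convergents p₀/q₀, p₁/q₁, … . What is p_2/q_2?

91/10

Using pₖ = aₖpₖ₋₁ + pₖ₋₂, qₖ = aₖqₖ₋₁ + qₖ₋₂ (with p₋₁=1, p₋₂=0, q₋₁=0, q₋₂=1):
  k=0: a=9, p=9, q=1
  k=1: a=9, p=82, q=9
  k=2: a=1, p=91, q=10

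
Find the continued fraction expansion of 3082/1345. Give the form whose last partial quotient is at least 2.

[2; 3, 2, 3, 7, 1, 2, 2]

3082 = 2*1345 + 392
1345 = 3*392 + 169
392 = 2*169 + 54
169 = 3*54 + 7
54 = 7*7 + 5
7 = 1*5 + 2
5 = 2*2 + 1
2 = 2*1 + 0  (stop)
So 3082/1345 = [2; 3, 2, 3, 7, 1, 2, 2].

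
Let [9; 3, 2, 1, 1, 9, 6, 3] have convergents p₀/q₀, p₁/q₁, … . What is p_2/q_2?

Using pₖ = aₖpₖ₋₁ + pₖ₋₂, qₖ = aₖqₖ₋₁ + qₖ₋₂ (with p₋₁=1, p₋₂=0, q₋₁=0, q₋₂=1):
  k=0: a=9, p=9, q=1
  k=1: a=3, p=28, q=3
  k=2: a=2, p=65, q=7

65/7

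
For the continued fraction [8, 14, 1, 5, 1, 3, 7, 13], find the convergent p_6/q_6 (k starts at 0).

23484/2911

Using pₖ = aₖpₖ₋₁ + pₖ₋₂, qₖ = aₖqₖ₋₁ + qₖ₋₂ (with p₋₁=1, p₋₂=0, q₋₁=0, q₋₂=1):
  k=0: a=8, p=8, q=1
  k=1: a=14, p=113, q=14
  k=2: a=1, p=121, q=15
  k=3: a=5, p=718, q=89
  k=4: a=1, p=839, q=104
  k=5: a=3, p=3235, q=401
  k=6: a=7, p=23484, q=2911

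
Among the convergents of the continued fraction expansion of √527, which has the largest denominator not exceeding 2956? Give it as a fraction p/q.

24265/1057

√527 = [22; 1, 21, 1, 44, …] (period length 4).
Convergents:
  p_0/q_0 = 22/1
  p_1/q_1 = 23/1
  p_2/q_2 = 505/22
  p_3/q_3 = 528/23
  p_4/q_4 = 23737/1034
  p_5/q_5 = 24265/1057
  p_6/q_6 = 533302/23231
q_5 = 1057 ≤ 2956 < 23231 = q_6, so the answer is 24265/1057.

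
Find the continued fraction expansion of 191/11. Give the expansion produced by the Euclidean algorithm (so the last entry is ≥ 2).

191 = 17·11 + 4
11 = 2·4 + 3
4 = 1·3 + 1
3 = 3·1 + 0  (stop)
So 191/11 = [17; 2, 1, 3].

[17; 2, 1, 3]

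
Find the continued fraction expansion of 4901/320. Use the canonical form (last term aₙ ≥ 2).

4901 = 15×320 + 101
320 = 3×101 + 17
101 = 5×17 + 16
17 = 1×16 + 1
16 = 16×1 + 0  (stop)
So 4901/320 = [15; 3, 5, 1, 16].

[15; 3, 5, 1, 16]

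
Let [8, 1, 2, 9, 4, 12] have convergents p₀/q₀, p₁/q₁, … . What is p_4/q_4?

998/115

Using pₖ = aₖpₖ₋₁ + pₖ₋₂, qₖ = aₖqₖ₋₁ + qₖ₋₂ (with p₋₁=1, p₋₂=0, q₋₁=0, q₋₂=1):
  k=0: a=8, p=8, q=1
  k=1: a=1, p=9, q=1
  k=2: a=2, p=26, q=3
  k=3: a=9, p=243, q=28
  k=4: a=4, p=998, q=115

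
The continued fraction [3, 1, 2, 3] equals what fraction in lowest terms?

37/10

Using pₖ = aₖpₖ₋₁ + pₖ₋₂ and qₖ = aₖqₖ₋₁ + qₖ₋₂:
  k=0: a=3, p=3, q=1
  k=1: a=1, p=4, q=1
  k=2: a=2, p=11, q=3
  k=3: a=3, p=37, q=10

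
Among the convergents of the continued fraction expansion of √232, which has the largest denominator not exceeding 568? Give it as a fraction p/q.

4539/298

√232 = [15; 4, 3, 7, 3, 4, 30, …] (period length 6).
Convergents:
  p_0/q_0 = 15/1
  p_1/q_1 = 61/4
  p_2/q_2 = 198/13
  p_3/q_3 = 1447/95
  p_4/q_4 = 4539/298
  p_5/q_5 = 19603/1287
q_4 = 298 ≤ 568 < 1287 = q_5, so the answer is 4539/298.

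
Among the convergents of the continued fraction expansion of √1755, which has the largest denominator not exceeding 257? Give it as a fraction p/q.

√1755 = [41; 1, 8, 3, 8, 1, 82, …] (period length 6).
Convergents:
  p_0/q_0 = 41/1
  p_1/q_1 = 42/1
  p_2/q_2 = 377/9
  p_3/q_3 = 1173/28
  p_4/q_4 = 9761/233
  p_5/q_5 = 10934/261
q_4 = 233 ≤ 257 < 261 = q_5, so the answer is 9761/233.

9761/233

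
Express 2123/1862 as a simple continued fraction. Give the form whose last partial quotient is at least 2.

2123 = 1·1862 + 261
1862 = 7·261 + 35
261 = 7·35 + 16
35 = 2·16 + 3
16 = 5·3 + 1
3 = 3·1 + 0  (stop)
So 2123/1862 = [1; 7, 7, 2, 5, 3].

[1; 7, 7, 2, 5, 3]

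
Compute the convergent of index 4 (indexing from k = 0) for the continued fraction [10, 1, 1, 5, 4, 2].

485/46

Using pₖ = aₖpₖ₋₁ + pₖ₋₂, qₖ = aₖqₖ₋₁ + qₖ₋₂ (with p₋₁=1, p₋₂=0, q₋₁=0, q₋₂=1):
  k=0: a=10, p=10, q=1
  k=1: a=1, p=11, q=1
  k=2: a=1, p=21, q=2
  k=3: a=5, p=116, q=11
  k=4: a=4, p=485, q=46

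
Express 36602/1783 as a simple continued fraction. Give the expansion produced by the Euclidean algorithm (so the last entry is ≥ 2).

[20; 1, 1, 8, 3, 16, 2]

36602 = 20*1783 + 942
1783 = 1*942 + 841
942 = 1*841 + 101
841 = 8*101 + 33
101 = 3*33 + 2
33 = 16*2 + 1
2 = 2*1 + 0  (stop)
So 36602/1783 = [20; 1, 1, 8, 3, 16, 2].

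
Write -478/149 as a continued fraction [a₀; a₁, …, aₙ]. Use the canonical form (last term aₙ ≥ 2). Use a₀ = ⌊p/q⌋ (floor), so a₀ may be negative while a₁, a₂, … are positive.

[-4; 1, 3, 1, 4, 6]

-478 = -4·149 + 118
149 = 1·118 + 31
118 = 3·31 + 25
31 = 1·25 + 6
25 = 4·6 + 1
6 = 6·1 + 0  (stop)
So -478/149 = [-4; 1, 3, 1, 4, 6].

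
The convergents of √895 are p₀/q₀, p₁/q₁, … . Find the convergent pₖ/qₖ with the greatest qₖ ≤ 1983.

√895 = [29; 1, 10, 1, 58, …] (period length 4).
Convergents:
  p_0/q_0 = 29/1
  p_1/q_1 = 30/1
  p_2/q_2 = 329/11
  p_3/q_3 = 359/12
  p_4/q_4 = 21151/707
  p_5/q_5 = 21510/719
  p_6/q_6 = 236251/7897
q_5 = 719 ≤ 1983 < 7897 = q_6, so the answer is 21510/719.

21510/719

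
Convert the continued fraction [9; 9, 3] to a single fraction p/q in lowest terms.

255/28

Using pₖ = aₖpₖ₋₁ + pₖ₋₂ and qₖ = aₖqₖ₋₁ + qₖ₋₂:
  k=0: a=9, p=9, q=1
  k=1: a=9, p=82, q=9
  k=2: a=3, p=255, q=28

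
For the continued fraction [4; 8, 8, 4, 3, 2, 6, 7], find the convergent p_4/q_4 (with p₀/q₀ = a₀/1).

3583/869

Using pₖ = aₖpₖ₋₁ + pₖ₋₂, qₖ = aₖqₖ₋₁ + qₖ₋₂ (with p₋₁=1, p₋₂=0, q₋₁=0, q₋₂=1):
  k=0: a=4, p=4, q=1
  k=1: a=8, p=33, q=8
  k=2: a=8, p=268, q=65
  k=3: a=4, p=1105, q=268
  k=4: a=3, p=3583, q=869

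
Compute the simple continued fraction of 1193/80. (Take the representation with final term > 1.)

1193 = 14*80 + 73
80 = 1*73 + 7
73 = 10*7 + 3
7 = 2*3 + 1
3 = 3*1 + 0  (stop)
So 1193/80 = [14; 1, 10, 2, 3].

[14; 1, 10, 2, 3]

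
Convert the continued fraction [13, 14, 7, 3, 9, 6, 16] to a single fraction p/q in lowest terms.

Fold from the inside: start with 16/1.
  6 + 1/16 = 97/16
  9 + 16/97 = 889/97
  3 + 97/889 = 2764/889
  7 + 889/2764 = 20237/2764
  14 + 2764/20237 = 286082/20237
  13 + 20237/286082 = 3739303/286082

3739303/286082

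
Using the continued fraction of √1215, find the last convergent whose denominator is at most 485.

√1215 = [34; 1, 5, 1, 68, …] (period length 4).
Convergents:
  p_0/q_0 = 34/1
  p_1/q_1 = 35/1
  p_2/q_2 = 209/6
  p_3/q_3 = 244/7
  p_4/q_4 = 16801/482
  p_5/q_5 = 17045/489
q_4 = 482 ≤ 485 < 489 = q_5, so the answer is 16801/482.

16801/482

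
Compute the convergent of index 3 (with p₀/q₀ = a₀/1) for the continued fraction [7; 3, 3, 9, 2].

679/93

Using pₖ = aₖpₖ₋₁ + pₖ₋₂, qₖ = aₖqₖ₋₁ + qₖ₋₂ (with p₋₁=1, p₋₂=0, q₋₁=0, q₋₂=1):
  k=0: a=7, p=7, q=1
  k=1: a=3, p=22, q=3
  k=2: a=3, p=73, q=10
  k=3: a=9, p=679, q=93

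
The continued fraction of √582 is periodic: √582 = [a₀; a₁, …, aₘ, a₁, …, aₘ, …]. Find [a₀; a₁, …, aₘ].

a₀ = ⌊√582⌋ = 24.

[24; 8, 48]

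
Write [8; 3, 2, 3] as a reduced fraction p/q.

199/24

Fold from the inside: start with 3/1.
  2 + 1/3 = 7/3
  3 + 3/7 = 24/7
  8 + 7/24 = 199/24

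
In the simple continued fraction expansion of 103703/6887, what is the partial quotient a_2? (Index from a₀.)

103703 = 15·6887 + 398   →  a_0 = 15
6887 = 17·398 + 121   →  a_1 = 17
398 = 3·121 + 35   →  a_2 = 3

3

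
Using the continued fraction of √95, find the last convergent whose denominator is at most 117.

770/79

√95 = [9; 1, 2, 1, 18, …] (period length 4).
Convergents:
  p_0/q_0 = 9/1
  p_1/q_1 = 10/1
  p_2/q_2 = 29/3
  p_3/q_3 = 39/4
  p_4/q_4 = 731/75
  p_5/q_5 = 770/79
  p_6/q_6 = 2271/233
q_5 = 79 ≤ 117 < 233 = q_6, so the answer is 770/79.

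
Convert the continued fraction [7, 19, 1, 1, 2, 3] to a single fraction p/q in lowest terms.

Using pₖ = aₖpₖ₋₁ + pₖ₋₂ and qₖ = aₖqₖ₋₁ + qₖ₋₂:
  k=0: a=7, p=7, q=1
  k=1: a=19, p=134, q=19
  k=2: a=1, p=141, q=20
  k=3: a=1, p=275, q=39
  k=4: a=2, p=691, q=98
  k=5: a=3, p=2348, q=333

2348/333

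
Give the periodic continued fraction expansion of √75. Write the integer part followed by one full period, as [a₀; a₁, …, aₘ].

a₀ = ⌊√75⌋ = 8.
With m₀=0, d₀=1 and mₖ₊₁ = dₖaₖ − mₖ, dₖ₊₁ = (n − mₖ₊₁²)/dₖ, aₖ₊₁ = ⌊(a₀+mₖ₊₁)/dₖ₊₁⌋:
  k=1: m=8, d=11, a=1
  k=2: m=3, d=6, a=1
  k=3: m=3, d=11, a=1
  k=4: m=8, d=1, a=16
d=1 and a=2a₀=16 at k=4, so the next step gives (m, d) = (8, 11) again — its k=1 value — and the period has length 4.

[8; 1, 1, 1, 16]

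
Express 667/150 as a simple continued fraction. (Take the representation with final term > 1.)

[4; 2, 4, 5, 3]

667 = 4*150 + 67
150 = 2*67 + 16
67 = 4*16 + 3
16 = 5*3 + 1
3 = 3*1 + 0  (stop)
So 667/150 = [4; 2, 4, 5, 3].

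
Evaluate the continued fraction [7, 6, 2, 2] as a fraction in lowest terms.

Using pₖ = aₖpₖ₋₁ + pₖ₋₂ and qₖ = aₖqₖ₋₁ + qₖ₋₂:
  k=0: a=7, p=7, q=1
  k=1: a=6, p=43, q=6
  k=2: a=2, p=93, q=13
  k=3: a=2, p=229, q=32

229/32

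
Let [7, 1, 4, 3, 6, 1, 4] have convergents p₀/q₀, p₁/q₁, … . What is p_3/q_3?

Using pₖ = aₖpₖ₋₁ + pₖ₋₂, qₖ = aₖqₖ₋₁ + qₖ₋₂ (with p₋₁=1, p₋₂=0, q₋₁=0, q₋₂=1):
  k=0: a=7, p=7, q=1
  k=1: a=1, p=8, q=1
  k=2: a=4, p=39, q=5
  k=3: a=3, p=125, q=16

125/16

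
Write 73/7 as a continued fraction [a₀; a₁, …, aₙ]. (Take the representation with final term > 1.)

[10; 2, 3]

73 = 10·7 + 3
7 = 2·3 + 1
3 = 3·1 + 0  (stop)
So 73/7 = [10; 2, 3].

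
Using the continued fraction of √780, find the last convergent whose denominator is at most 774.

21477/769

√780 = [27; 1, 12, 1, 54, …] (period length 4).
Convergents:
  p_0/q_0 = 27/1
  p_1/q_1 = 28/1
  p_2/q_2 = 363/13
  p_3/q_3 = 391/14
  p_4/q_4 = 21477/769
  p_5/q_5 = 21868/783
q_4 = 769 ≤ 774 < 783 = q_5, so the answer is 21477/769.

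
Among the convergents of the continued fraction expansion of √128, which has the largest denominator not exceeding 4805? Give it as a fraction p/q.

√128 = [11; 3, 5, 3, 22, …] (period length 4).
Convergents:
  p_0/q_0 = 11/1
  p_1/q_1 = 34/3
  p_2/q_2 = 181/16
  p_3/q_3 = 577/51
  p_4/q_4 = 12875/1138
  p_5/q_5 = 39202/3465
  p_6/q_6 = 208885/18463
q_5 = 3465 ≤ 4805 < 18463 = q_6, so the answer is 39202/3465.

39202/3465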